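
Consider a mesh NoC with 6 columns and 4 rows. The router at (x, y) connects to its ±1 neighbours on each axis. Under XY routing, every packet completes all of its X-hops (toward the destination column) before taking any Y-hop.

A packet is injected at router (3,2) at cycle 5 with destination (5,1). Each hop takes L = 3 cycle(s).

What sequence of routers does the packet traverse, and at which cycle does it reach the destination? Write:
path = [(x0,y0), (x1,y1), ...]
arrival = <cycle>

path = [(3,2), (4,2), (5,2), (5,1)]
arrival = 14

[0] x=3 y=2 t=5
[1] x=4 y=2 t=8 →E
[2] x=5 y=2 t=11 →E
[3] x=5 y=1 t=14 →S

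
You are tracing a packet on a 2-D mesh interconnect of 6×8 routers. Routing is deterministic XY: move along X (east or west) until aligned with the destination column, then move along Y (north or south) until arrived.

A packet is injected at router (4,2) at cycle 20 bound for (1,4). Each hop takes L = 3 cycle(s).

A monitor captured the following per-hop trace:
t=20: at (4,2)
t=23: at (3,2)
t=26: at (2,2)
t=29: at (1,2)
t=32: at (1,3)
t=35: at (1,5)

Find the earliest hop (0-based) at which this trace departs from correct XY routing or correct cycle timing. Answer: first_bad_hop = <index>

hop 1: step (-1,+0), +3 cyc — ok
hop 2: step (-1,+0), +3 cyc — ok
hop 3: step (-1,+0), +3 cyc — ok
hop 4: step (+0,+1), +3 cyc — ok
hop 5: step (+0,+2), +3 cyc — BAD: non-unit step

first_bad_hop = 5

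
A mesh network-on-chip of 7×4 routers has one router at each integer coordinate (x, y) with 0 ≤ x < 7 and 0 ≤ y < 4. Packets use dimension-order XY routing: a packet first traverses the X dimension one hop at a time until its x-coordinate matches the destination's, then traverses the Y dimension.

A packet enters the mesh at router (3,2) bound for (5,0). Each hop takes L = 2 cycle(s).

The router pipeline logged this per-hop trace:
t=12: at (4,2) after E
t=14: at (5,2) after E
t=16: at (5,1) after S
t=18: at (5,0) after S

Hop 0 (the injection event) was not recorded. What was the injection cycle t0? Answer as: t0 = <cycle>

cyc[1] = 12 and cyc[k] = t0 + k·L for every k.
Therefore t0 = 12 − L = 10.

t0 = 10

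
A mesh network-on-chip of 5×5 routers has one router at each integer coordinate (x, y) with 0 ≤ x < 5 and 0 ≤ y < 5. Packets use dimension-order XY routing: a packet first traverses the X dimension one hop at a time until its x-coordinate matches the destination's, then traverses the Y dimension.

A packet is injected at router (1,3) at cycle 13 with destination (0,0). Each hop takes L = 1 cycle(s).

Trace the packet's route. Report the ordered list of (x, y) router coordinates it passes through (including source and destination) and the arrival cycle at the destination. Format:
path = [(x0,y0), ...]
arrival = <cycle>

path = [(1,3), (0,3), (0,2), (0,1), (0,0)]
arrival = 17

t=13: at (1,3)
t=14: at (0,3) after W
t=15: at (0,2) after S
t=16: at (0,1) after S
t=17: at (0,0) after S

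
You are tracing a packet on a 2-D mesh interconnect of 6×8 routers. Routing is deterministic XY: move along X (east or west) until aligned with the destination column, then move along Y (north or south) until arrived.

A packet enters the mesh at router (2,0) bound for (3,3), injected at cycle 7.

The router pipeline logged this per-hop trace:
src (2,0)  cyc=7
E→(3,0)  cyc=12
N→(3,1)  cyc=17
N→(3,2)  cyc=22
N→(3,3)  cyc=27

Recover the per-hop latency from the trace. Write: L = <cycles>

L = 5

From hop 0 (7) to hop 1 (12): +5 cycles.
Per-hop latency L = Δcyc = 5.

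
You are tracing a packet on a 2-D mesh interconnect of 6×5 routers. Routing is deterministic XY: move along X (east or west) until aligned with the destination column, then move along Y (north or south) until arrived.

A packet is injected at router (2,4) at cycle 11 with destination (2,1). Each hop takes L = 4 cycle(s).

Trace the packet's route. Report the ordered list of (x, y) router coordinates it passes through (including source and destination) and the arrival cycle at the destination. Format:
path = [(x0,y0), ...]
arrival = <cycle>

path = [(2,4), (2,3), (2,2), (2,1)]
arrival = 23

hop 0: (2,4) @ cyc 11
hop 1: (2,3) @ cyc 15  [S]
hop 2: (2,2) @ cyc 19  [S]
hop 3: (2,1) @ cyc 23  [S]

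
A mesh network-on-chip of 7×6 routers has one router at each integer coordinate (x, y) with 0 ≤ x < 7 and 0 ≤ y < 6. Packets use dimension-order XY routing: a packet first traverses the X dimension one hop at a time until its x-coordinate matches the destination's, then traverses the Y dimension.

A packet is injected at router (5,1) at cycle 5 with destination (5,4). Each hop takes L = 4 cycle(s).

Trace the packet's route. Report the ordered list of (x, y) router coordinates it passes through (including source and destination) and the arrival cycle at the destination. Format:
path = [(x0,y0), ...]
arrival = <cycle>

#0 — 5,1 | c5
#1 — 5,2 | c9 | N
#2 — 5,3 | c13 | N
#3 — 5,4 | c17 | N

path = [(5,1), (5,2), (5,3), (5,4)]
arrival = 17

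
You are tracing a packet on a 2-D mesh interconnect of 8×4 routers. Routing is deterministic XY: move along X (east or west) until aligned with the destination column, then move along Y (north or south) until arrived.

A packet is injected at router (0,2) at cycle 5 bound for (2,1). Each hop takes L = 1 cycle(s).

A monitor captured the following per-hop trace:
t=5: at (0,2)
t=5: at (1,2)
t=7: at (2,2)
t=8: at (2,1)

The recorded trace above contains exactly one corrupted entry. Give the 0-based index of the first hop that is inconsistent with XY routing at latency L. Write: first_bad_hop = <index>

first_bad_hop = 1

  1: Δx=+1 Δy=+0 Δt=0 [BAD: Δcyc=0≠L]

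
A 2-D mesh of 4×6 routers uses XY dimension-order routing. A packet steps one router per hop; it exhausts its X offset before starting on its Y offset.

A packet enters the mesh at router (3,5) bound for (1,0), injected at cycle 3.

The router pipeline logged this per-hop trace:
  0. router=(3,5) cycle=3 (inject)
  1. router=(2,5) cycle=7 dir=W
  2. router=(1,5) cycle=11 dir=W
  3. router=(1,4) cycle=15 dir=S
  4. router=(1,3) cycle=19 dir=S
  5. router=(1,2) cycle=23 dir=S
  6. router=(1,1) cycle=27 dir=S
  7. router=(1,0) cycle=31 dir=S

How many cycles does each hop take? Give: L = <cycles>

L = 4

Between hops 0 and 1 the cycle counter advances 7 − 3 = 4.
Per-hop latency L = Δcyc = 4.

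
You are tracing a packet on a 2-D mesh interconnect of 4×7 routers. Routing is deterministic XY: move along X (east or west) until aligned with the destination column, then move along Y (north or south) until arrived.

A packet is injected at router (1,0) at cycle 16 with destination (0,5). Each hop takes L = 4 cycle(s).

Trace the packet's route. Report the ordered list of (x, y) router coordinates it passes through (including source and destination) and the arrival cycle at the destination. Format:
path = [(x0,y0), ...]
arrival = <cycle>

path = [(1,0), (0,0), (0,1), (0,2), (0,3), (0,4), (0,5)]
arrival = 40

#0 — 1,0 | c16
#1 — 0,0 | c20 | W
#2 — 0,1 | c24 | N
#3 — 0,2 | c28 | N
#4 — 0,3 | c32 | N
#5 — 0,4 | c36 | N
#6 — 0,5 | c40 | N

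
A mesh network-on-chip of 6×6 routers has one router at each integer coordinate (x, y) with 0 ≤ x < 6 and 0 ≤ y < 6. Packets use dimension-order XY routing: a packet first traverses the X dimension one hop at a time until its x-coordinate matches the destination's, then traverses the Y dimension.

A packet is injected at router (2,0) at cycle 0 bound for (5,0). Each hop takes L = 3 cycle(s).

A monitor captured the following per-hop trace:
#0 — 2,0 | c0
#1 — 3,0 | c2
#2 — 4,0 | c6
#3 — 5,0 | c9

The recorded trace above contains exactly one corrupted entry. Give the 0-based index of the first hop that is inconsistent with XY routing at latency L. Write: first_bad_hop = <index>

[1] (+1,+0) / 2c ⇒ BAD: Δcyc=2≠L

first_bad_hop = 1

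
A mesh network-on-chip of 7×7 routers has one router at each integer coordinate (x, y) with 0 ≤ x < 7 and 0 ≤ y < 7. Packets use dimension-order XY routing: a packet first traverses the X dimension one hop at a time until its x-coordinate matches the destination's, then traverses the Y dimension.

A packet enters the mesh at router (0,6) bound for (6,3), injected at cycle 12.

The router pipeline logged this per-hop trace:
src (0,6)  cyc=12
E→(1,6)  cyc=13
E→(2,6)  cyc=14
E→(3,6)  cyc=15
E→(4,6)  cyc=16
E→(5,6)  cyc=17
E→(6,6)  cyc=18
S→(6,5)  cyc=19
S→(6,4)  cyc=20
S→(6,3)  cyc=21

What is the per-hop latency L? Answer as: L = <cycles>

L = 1

Between hops 0 and 1 the cycle counter advances 13 − 12 = 1.
One hop costs L cycles, so L = 1.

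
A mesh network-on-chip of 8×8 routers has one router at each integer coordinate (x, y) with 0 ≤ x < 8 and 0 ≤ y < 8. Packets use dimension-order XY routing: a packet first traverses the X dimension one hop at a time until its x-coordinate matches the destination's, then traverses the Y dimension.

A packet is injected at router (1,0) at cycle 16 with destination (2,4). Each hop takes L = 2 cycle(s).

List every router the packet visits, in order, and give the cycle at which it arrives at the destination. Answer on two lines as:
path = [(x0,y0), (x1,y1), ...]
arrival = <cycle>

#0 — 1,0 | c16
#1 — 2,0 | c18 | E
#2 — 2,1 | c20 | N
#3 — 2,2 | c22 | N
#4 — 2,3 | c24 | N
#5 — 2,4 | c26 | N

path = [(1,0), (2,0), (2,1), (2,2), (2,3), (2,4)]
arrival = 26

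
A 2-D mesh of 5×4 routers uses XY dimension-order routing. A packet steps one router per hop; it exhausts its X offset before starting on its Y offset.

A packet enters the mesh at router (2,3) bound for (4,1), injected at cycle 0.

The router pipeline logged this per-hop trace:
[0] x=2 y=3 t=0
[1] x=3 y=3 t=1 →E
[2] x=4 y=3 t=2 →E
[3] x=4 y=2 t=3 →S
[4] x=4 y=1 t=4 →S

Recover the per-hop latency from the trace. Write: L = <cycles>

From hop 0 (0) to hop 1 (1): +1 cycles.
Per-hop latency L = Δcyc = 1.

L = 1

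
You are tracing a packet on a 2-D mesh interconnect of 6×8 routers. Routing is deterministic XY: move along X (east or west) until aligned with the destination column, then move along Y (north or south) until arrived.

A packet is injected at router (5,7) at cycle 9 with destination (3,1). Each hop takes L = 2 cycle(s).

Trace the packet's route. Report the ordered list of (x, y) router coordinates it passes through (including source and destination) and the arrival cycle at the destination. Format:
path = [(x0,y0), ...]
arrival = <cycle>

src (5,7)  cyc=9
W→(4,7)  cyc=11
W→(3,7)  cyc=13
S→(3,6)  cyc=15
S→(3,5)  cyc=17
S→(3,4)  cyc=19
S→(3,3)  cyc=21
S→(3,2)  cyc=23
S→(3,1)  cyc=25

path = [(5,7), (4,7), (3,7), (3,6), (3,5), (3,4), (3,3), (3,2), (3,1)]
arrival = 25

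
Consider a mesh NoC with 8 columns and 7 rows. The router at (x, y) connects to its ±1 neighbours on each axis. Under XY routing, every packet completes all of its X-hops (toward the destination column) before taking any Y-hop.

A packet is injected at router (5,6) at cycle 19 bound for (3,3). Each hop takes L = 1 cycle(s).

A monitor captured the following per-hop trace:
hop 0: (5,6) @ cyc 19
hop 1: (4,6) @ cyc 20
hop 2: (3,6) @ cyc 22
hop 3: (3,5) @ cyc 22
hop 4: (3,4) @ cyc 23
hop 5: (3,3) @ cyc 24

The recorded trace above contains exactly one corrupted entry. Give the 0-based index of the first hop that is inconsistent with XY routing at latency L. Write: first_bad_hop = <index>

[1] (-1,+0) / 1c ⇒ ok
[2] (-1,+0) / 2c ⇒ BAD: Δcyc=2≠L

first_bad_hop = 2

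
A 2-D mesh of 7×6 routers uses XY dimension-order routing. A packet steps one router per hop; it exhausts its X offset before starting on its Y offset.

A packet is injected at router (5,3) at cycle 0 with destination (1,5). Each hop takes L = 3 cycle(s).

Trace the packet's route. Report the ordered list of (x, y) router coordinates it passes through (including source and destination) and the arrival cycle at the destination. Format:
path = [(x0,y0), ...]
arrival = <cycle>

[0] x=5 y=3 t=0
[1] x=4 y=3 t=3 →W
[2] x=3 y=3 t=6 →W
[3] x=2 y=3 t=9 →W
[4] x=1 y=3 t=12 →W
[5] x=1 y=4 t=15 →N
[6] x=1 y=5 t=18 →N

path = [(5,3), (4,3), (3,3), (2,3), (1,3), (1,4), (1,5)]
arrival = 18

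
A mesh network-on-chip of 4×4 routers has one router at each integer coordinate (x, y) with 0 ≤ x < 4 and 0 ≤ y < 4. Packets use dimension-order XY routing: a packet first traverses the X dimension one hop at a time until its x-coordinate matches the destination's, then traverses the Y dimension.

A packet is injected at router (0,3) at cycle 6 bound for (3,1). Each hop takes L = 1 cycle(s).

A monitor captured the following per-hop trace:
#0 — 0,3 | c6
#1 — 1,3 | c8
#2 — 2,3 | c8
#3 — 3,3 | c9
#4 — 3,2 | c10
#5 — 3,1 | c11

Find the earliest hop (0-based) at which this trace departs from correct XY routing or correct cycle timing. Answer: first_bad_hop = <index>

first_bad_hop = 1

[1] (+1,+0) / 2c ⇒ BAD: Δcyc=2≠L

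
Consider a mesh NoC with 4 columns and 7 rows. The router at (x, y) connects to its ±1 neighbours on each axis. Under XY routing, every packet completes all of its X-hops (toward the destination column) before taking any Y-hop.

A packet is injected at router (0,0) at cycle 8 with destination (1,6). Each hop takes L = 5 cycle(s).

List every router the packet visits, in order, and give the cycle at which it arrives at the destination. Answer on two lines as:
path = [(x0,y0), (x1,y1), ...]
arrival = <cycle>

hop 0: (0,0) @ cyc 8
hop 1: (1,0) @ cyc 13  [E]
hop 2: (1,1) @ cyc 18  [N]
hop 3: (1,2) @ cyc 23  [N]
hop 4: (1,3) @ cyc 28  [N]
hop 5: (1,4) @ cyc 33  [N]
hop 6: (1,5) @ cyc 38  [N]
hop 7: (1,6) @ cyc 43  [N]

path = [(0,0), (1,0), (1,1), (1,2), (1,3), (1,4), (1,5), (1,6)]
arrival = 43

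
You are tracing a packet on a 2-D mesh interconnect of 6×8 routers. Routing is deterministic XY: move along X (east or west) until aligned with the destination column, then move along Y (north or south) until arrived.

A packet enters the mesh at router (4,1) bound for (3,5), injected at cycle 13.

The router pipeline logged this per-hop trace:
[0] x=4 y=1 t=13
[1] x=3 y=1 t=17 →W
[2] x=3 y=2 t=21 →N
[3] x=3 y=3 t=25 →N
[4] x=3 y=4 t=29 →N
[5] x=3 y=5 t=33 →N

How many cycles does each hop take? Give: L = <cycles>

cyc[1] − cyc[0] = 17 − 13 = 4.
Per-hop latency L = Δcyc = 4.

L = 4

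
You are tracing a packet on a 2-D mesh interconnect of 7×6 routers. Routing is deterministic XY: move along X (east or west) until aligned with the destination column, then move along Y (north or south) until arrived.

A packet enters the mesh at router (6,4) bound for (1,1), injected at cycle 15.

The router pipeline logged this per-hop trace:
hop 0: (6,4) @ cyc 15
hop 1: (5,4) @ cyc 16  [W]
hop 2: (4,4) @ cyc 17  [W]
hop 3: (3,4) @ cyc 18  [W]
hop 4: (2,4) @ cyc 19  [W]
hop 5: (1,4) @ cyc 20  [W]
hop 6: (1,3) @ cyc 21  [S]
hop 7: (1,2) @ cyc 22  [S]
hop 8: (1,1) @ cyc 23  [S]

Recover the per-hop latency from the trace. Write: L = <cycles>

Between hops 0 and 1 the cycle counter advances 16 − 15 = 1.
One hop costs L cycles, so L = 1.

L = 1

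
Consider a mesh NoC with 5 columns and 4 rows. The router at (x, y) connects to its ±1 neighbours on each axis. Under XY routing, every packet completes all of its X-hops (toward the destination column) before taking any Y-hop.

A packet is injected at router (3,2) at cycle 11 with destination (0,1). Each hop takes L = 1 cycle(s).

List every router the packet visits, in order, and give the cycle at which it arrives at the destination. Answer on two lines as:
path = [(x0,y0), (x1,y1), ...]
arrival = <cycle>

path = [(3,2), (2,2), (1,2), (0,2), (0,1)]
arrival = 15

hop 0: (3,2) @ cyc 11
hop 1: (2,2) @ cyc 12  [W]
hop 2: (1,2) @ cyc 13  [W]
hop 3: (0,2) @ cyc 14  [W]
hop 4: (0,1) @ cyc 15  [S]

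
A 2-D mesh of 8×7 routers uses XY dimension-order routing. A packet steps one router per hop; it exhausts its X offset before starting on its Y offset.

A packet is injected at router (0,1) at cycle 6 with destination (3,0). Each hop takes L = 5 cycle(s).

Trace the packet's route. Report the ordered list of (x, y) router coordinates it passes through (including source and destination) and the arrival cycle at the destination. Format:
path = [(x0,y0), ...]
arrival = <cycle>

path = [(0,1), (1,1), (2,1), (3,1), (3,0)]
arrival = 26

t=6: at (0,1)
t=11: at (1,1) after E
t=16: at (2,1) after E
t=21: at (3,1) after E
t=26: at (3,0) after S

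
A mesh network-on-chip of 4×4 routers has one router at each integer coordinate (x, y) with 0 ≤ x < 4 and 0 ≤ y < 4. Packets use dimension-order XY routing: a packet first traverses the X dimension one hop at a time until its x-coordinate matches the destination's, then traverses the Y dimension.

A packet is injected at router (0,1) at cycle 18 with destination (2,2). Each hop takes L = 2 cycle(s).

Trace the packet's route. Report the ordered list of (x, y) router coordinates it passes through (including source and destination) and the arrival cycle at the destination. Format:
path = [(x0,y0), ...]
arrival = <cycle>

path = [(0,1), (1,1), (2,1), (2,2)]
arrival = 24

#0 — 0,1 | c18
#1 — 1,1 | c20 | E
#2 — 2,1 | c22 | E
#3 — 2,2 | c24 | N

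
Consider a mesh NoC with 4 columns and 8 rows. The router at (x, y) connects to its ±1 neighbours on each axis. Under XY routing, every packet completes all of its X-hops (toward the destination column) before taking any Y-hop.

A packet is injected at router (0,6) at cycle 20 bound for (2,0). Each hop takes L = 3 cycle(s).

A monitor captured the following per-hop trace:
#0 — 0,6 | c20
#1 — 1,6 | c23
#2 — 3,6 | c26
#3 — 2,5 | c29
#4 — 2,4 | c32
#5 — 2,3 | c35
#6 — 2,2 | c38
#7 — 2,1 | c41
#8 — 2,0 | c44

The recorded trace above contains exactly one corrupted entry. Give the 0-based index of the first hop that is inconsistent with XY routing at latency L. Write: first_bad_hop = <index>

[1] (+1,+0) / 3c ⇒ ok
[2] (+2,+0) / 3c ⇒ BAD: non-unit step

first_bad_hop = 2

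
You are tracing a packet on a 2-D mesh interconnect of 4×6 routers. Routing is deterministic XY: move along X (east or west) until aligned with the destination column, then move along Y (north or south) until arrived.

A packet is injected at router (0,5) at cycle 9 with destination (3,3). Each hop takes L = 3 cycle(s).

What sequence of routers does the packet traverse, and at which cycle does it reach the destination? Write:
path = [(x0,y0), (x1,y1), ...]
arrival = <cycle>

[0] x=0 y=5 t=9
[1] x=1 y=5 t=12 →E
[2] x=2 y=5 t=15 →E
[3] x=3 y=5 t=18 →E
[4] x=3 y=4 t=21 →S
[5] x=3 y=3 t=24 →S

path = [(0,5), (1,5), (2,5), (3,5), (3,4), (3,3)]
arrival = 24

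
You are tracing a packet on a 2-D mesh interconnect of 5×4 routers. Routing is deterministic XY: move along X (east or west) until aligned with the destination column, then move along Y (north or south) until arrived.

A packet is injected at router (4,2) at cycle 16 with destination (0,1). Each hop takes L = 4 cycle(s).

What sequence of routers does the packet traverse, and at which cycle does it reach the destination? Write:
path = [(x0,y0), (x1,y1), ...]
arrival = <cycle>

path = [(4,2), (3,2), (2,2), (1,2), (0,2), (0,1)]
arrival = 36

t=16: at (4,2)
t=20: at (3,2) after W
t=24: at (2,2) after W
t=28: at (1,2) after W
t=32: at (0,2) after W
t=36: at (0,1) after S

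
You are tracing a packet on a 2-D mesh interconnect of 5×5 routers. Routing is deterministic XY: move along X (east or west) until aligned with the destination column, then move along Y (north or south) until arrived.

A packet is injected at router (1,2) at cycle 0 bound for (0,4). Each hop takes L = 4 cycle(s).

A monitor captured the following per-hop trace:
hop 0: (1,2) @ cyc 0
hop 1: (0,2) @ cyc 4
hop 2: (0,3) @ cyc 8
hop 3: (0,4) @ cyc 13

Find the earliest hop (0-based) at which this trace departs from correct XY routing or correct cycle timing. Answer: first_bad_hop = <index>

check 1→ d=(-1,0) cyc+4: ok
check 2→ d=(0,1) cyc+4: ok
check 3→ d=(0,1) cyc+5: BAD: Δcyc=5≠L

first_bad_hop = 3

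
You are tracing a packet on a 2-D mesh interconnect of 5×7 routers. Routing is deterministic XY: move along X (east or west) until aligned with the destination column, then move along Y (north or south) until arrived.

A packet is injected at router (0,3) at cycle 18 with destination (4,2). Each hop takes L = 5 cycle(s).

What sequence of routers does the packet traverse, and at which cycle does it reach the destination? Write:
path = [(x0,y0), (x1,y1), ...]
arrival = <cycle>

t=18: at (0,3)
t=23: at (1,3) after E
t=28: at (2,3) after E
t=33: at (3,3) after E
t=38: at (4,3) after E
t=43: at (4,2) after S

path = [(0,3), (1,3), (2,3), (3,3), (4,3), (4,2)]
arrival = 43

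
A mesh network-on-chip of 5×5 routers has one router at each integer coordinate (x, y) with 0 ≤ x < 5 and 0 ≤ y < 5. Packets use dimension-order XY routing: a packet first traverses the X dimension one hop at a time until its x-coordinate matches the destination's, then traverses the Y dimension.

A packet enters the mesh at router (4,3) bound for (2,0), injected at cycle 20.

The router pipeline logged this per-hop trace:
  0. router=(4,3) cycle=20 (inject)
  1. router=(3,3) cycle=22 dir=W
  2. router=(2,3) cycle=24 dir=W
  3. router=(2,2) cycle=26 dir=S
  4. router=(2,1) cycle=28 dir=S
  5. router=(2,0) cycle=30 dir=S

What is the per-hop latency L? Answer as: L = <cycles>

L = 2

Δcyc across hop 0→1: 22 − 20 = 2.
Per-hop latency L = Δcyc = 2.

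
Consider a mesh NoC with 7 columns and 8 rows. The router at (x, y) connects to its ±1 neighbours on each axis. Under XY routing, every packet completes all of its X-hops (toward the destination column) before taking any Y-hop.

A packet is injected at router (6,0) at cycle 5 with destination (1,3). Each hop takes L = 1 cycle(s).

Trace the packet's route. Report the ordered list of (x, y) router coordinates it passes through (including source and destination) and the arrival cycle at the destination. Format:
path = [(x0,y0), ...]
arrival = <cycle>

path = [(6,0), (5,0), (4,0), (3,0), (2,0), (1,0), (1,1), (1,2), (1,3)]
arrival = 13

#0 — 6,0 | c5
#1 — 5,0 | c6 | W
#2 — 4,0 | c7 | W
#3 — 3,0 | c8 | W
#4 — 2,0 | c9 | W
#5 — 1,0 | c10 | W
#6 — 1,1 | c11 | N
#7 — 1,2 | c12 | N
#8 — 1,3 | c13 | N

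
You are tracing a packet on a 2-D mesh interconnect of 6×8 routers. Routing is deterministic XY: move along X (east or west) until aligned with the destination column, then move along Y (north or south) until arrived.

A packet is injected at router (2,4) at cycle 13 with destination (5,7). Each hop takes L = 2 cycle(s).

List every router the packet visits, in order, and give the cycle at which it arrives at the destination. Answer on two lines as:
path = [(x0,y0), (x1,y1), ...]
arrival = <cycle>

path = [(2,4), (3,4), (4,4), (5,4), (5,5), (5,6), (5,7)]
arrival = 25

[0] x=2 y=4 t=13
[1] x=3 y=4 t=15 →E
[2] x=4 y=4 t=17 →E
[3] x=5 y=4 t=19 →E
[4] x=5 y=5 t=21 →N
[5] x=5 y=6 t=23 →N
[6] x=5 y=7 t=25 →N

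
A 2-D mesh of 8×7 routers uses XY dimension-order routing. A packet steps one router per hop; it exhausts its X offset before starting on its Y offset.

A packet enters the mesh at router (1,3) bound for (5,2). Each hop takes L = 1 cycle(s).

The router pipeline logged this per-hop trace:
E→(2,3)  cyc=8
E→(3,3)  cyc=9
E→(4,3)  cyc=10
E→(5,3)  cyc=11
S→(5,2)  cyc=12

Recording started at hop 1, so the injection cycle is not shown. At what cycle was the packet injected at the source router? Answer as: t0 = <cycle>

t0 = 7

cyc[1] = 8 and cyc[k] = t0 + k·L for every k.
Therefore t0 = 8 − L = 7.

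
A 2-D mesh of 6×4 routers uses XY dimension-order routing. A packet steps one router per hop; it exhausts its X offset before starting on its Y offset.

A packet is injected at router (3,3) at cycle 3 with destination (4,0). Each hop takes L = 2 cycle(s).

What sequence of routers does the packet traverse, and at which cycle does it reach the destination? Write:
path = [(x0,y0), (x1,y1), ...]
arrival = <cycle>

path = [(3,3), (4,3), (4,2), (4,1), (4,0)]
arrival = 11

  0. router=(3,3) cycle=3 (inject)
  1. router=(4,3) cycle=5 dir=E
  2. router=(4,2) cycle=7 dir=S
  3. router=(4,1) cycle=9 dir=S
  4. router=(4,0) cycle=11 dir=S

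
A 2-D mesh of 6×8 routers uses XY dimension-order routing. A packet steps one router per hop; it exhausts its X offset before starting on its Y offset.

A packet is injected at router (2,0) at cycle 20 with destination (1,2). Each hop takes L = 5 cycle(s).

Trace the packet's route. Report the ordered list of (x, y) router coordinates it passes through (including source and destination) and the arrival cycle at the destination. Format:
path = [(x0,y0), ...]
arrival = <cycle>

src (2,0)  cyc=20
W→(1,0)  cyc=25
N→(1,1)  cyc=30
N→(1,2)  cyc=35

path = [(2,0), (1,0), (1,1), (1,2)]
arrival = 35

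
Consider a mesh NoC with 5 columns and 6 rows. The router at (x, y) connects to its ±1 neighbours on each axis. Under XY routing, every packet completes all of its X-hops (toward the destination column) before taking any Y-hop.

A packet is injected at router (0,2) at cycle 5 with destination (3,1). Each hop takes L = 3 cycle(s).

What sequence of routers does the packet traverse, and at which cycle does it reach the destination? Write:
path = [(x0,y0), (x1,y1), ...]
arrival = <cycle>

path = [(0,2), (1,2), (2,2), (3,2), (3,1)]
arrival = 17

src (0,2)  cyc=5
E→(1,2)  cyc=8
E→(2,2)  cyc=11
E→(3,2)  cyc=14
S→(3,1)  cyc=17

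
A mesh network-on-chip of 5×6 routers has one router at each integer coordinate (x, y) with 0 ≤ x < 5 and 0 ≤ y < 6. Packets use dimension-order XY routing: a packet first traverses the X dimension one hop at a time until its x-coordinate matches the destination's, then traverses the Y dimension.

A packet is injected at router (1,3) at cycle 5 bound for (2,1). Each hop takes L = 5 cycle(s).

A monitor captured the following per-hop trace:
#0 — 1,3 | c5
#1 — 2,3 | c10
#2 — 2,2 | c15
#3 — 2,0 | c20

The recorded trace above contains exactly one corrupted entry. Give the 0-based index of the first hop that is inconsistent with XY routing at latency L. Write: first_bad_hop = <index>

first_bad_hop = 3

hop 1: step (+1,+0), +5 cyc — ok
hop 2: step (+0,-1), +5 cyc — ok
hop 3: step (+0,-2), +5 cyc — BAD: non-unit step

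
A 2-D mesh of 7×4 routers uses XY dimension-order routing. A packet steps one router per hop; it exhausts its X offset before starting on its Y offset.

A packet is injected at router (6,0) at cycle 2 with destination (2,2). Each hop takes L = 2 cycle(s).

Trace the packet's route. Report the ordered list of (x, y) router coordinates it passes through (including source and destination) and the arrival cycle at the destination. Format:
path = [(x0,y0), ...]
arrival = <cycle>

src (6,0)  cyc=2
W→(5,0)  cyc=4
W→(4,0)  cyc=6
W→(3,0)  cyc=8
W→(2,0)  cyc=10
N→(2,1)  cyc=12
N→(2,2)  cyc=14

path = [(6,0), (5,0), (4,0), (3,0), (2,0), (2,1), (2,2)]
arrival = 14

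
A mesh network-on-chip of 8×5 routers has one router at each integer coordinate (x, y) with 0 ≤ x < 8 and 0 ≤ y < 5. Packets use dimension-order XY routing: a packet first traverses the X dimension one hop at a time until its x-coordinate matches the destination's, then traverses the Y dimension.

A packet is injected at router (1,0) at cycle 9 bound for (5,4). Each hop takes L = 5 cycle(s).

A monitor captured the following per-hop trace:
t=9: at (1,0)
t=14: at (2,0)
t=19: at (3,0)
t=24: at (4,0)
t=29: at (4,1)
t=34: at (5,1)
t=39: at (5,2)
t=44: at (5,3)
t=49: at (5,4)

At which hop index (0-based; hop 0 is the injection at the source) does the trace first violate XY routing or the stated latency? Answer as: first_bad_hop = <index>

first_bad_hop = 4

check 1→ d=(1,0) cyc+5: ok
check 2→ d=(1,0) cyc+5: ok
check 3→ d=(1,0) cyc+5: ok
check 4→ d=(0,1) cyc+5: BAD: Y-move but x=4≠5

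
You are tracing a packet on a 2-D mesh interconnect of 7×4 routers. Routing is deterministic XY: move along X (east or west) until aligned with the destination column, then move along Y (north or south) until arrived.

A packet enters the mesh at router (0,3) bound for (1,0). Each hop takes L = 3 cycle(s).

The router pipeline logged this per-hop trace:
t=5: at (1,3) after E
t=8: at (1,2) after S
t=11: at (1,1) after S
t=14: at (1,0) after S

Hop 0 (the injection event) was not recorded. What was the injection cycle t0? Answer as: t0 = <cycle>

At hop 1 the cycle is 5; in general cyc_k = t0 + kL.
Therefore t0 = 5 − L = 2.

t0 = 2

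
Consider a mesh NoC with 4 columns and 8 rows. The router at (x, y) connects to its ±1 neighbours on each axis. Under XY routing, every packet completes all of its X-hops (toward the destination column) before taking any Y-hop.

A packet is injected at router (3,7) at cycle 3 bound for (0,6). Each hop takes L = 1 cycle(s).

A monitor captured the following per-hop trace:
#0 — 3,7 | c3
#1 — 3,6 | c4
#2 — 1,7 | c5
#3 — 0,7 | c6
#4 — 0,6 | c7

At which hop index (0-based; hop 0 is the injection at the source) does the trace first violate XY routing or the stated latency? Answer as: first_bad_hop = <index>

first_bad_hop = 1

hop 1: step (+0,-1), +1 cyc — BAD: Y-move but x=3≠0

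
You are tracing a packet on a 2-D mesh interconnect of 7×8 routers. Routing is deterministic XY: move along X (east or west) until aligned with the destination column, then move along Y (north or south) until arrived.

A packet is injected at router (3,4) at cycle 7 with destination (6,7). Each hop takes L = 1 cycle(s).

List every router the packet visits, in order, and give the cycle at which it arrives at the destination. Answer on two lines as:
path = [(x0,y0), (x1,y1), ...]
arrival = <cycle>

path = [(3,4), (4,4), (5,4), (6,4), (6,5), (6,6), (6,7)]
arrival = 13

src (3,4)  cyc=7
E→(4,4)  cyc=8
E→(5,4)  cyc=9
E→(6,4)  cyc=10
N→(6,5)  cyc=11
N→(6,6)  cyc=12
N→(6,7)  cyc=13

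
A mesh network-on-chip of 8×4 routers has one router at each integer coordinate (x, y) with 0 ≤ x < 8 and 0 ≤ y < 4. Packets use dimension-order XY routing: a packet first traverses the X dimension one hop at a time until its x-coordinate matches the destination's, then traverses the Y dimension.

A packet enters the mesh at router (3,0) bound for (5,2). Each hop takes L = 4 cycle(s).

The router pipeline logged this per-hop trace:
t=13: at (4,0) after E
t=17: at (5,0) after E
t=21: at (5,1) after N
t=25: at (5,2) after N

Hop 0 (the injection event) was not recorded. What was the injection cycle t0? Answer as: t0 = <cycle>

At hop 1 the cycle is 13; in general cyc_k = t0 + kL.
So t0 = 13 − 1·4 = 9.

t0 = 9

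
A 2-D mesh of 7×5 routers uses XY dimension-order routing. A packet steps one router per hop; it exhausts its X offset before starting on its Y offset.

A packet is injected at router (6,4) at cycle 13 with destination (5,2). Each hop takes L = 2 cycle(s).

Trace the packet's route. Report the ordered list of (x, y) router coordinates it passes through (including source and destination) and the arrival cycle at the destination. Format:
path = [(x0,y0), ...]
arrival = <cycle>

path = [(6,4), (5,4), (5,3), (5,2)]
arrival = 19

#0 — 6,4 | c13
#1 — 5,4 | c15 | W
#2 — 5,3 | c17 | S
#3 — 5,2 | c19 | S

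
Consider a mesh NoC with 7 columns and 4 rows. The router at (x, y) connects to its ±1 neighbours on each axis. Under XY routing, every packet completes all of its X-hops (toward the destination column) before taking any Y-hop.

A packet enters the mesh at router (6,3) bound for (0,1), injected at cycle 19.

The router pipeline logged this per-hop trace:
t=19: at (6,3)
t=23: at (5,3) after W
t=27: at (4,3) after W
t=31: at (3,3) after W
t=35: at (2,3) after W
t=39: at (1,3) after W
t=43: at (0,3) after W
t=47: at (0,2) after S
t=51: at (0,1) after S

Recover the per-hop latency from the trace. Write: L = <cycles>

L = 4

cyc[1] − cyc[0] = 23 − 19 = 4.
Each hop adds L, hence L = 4.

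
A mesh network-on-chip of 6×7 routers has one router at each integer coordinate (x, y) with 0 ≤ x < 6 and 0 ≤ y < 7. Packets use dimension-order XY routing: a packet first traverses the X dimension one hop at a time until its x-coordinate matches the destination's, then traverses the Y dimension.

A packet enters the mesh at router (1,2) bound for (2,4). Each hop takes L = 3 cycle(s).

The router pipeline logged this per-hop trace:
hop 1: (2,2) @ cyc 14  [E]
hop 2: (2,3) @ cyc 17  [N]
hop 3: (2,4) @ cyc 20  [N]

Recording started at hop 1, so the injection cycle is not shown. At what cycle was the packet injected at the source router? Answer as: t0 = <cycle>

The first recorded entry is hop 1 at cycle 14.
t0 = cyc[1] − L = 14 − 3 = 11.

t0 = 11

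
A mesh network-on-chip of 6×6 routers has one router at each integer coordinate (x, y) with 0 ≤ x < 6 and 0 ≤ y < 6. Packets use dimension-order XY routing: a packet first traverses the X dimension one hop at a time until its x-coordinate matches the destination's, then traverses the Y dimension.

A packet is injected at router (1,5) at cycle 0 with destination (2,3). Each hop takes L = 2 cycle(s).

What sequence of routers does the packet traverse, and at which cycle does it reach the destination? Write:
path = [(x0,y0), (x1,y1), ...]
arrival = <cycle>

t=0: at (1,5)
t=2: at (2,5) after E
t=4: at (2,4) after S
t=6: at (2,3) after S

path = [(1,5), (2,5), (2,4), (2,3)]
arrival = 6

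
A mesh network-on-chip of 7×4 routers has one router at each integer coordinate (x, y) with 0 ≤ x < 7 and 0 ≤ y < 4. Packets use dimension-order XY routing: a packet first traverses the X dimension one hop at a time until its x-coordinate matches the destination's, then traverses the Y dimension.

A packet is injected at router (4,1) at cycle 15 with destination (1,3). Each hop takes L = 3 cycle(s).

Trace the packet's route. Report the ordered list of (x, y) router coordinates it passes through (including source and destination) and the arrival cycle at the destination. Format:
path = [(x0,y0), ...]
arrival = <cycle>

path = [(4,1), (3,1), (2,1), (1,1), (1,2), (1,3)]
arrival = 30

src (4,1)  cyc=15
W→(3,1)  cyc=18
W→(2,1)  cyc=21
W→(1,1)  cyc=24
N→(1,2)  cyc=27
N→(1,3)  cyc=30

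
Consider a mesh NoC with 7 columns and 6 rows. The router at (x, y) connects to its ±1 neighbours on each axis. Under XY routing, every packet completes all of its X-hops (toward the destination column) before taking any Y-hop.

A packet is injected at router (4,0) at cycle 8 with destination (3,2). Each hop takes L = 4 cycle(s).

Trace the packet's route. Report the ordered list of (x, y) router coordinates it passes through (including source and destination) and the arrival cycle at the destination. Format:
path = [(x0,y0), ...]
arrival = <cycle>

  0. router=(4,0) cycle=8 (inject)
  1. router=(3,0) cycle=12 dir=W
  2. router=(3,1) cycle=16 dir=N
  3. router=(3,2) cycle=20 dir=N

path = [(4,0), (3,0), (3,1), (3,2)]
arrival = 20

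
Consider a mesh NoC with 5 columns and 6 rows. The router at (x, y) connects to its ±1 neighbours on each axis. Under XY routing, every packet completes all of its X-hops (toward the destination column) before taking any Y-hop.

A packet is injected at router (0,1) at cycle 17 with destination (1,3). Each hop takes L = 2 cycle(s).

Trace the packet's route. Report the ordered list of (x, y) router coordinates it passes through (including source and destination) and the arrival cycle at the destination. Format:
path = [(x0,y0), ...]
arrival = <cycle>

t=17: at (0,1)
t=19: at (1,1) after E
t=21: at (1,2) after N
t=23: at (1,3) after N

path = [(0,1), (1,1), (1,2), (1,3)]
arrival = 23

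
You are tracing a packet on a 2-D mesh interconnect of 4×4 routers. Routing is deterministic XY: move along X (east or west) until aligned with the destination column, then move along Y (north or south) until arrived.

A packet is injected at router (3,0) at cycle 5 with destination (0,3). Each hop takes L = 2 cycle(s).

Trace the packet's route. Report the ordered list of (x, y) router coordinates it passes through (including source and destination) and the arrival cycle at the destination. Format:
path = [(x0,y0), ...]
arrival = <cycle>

path = [(3,0), (2,0), (1,0), (0,0), (0,1), (0,2), (0,3)]
arrival = 17

#0 — 3,0 | c5
#1 — 2,0 | c7 | W
#2 — 1,0 | c9 | W
#3 — 0,0 | c11 | W
#4 — 0,1 | c13 | N
#5 — 0,2 | c15 | N
#6 — 0,3 | c17 | N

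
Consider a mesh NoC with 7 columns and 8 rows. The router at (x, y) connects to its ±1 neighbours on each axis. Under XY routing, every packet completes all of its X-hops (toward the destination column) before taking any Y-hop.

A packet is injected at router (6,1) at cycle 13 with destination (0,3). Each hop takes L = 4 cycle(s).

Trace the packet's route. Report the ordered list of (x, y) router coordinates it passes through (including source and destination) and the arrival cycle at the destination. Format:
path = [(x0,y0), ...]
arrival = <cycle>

src (6,1)  cyc=13
W→(5,1)  cyc=17
W→(4,1)  cyc=21
W→(3,1)  cyc=25
W→(2,1)  cyc=29
W→(1,1)  cyc=33
W→(0,1)  cyc=37
N→(0,2)  cyc=41
N→(0,3)  cyc=45

path = [(6,1), (5,1), (4,1), (3,1), (2,1), (1,1), (0,1), (0,2), (0,3)]
arrival = 45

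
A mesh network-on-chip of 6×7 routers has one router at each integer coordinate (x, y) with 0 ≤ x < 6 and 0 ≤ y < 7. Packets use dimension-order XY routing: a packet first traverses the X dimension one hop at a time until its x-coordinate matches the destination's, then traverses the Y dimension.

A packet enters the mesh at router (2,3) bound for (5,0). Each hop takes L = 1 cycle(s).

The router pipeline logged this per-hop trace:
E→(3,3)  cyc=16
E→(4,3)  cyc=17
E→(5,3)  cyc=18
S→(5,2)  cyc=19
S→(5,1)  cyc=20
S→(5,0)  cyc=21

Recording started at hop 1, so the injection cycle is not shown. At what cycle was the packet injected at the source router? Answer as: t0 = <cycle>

cyc[1] = 16 and cyc[k] = t0 + k·L for every k.
So t0 = 16 − 1·1 = 15.

t0 = 15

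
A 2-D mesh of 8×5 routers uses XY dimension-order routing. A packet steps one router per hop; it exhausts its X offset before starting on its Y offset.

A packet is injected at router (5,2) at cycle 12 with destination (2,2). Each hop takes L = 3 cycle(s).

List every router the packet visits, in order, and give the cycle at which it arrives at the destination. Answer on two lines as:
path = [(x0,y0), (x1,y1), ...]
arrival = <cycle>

[0] x=5 y=2 t=12
[1] x=4 y=2 t=15 →W
[2] x=3 y=2 t=18 →W
[3] x=2 y=2 t=21 →W

path = [(5,2), (4,2), (3,2), (2,2)]
arrival = 21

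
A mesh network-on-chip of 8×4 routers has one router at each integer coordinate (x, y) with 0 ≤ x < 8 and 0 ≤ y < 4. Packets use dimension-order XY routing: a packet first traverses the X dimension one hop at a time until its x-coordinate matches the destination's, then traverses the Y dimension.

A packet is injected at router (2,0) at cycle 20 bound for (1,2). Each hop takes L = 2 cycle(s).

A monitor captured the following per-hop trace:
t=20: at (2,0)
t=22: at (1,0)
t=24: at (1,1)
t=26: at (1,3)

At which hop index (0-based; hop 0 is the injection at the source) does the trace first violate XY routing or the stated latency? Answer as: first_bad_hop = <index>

[1] (-1,+0) / 2c ⇒ ok
[2] (+0,+1) / 2c ⇒ ok
[3] (+0,+2) / 2c ⇒ BAD: non-unit step

first_bad_hop = 3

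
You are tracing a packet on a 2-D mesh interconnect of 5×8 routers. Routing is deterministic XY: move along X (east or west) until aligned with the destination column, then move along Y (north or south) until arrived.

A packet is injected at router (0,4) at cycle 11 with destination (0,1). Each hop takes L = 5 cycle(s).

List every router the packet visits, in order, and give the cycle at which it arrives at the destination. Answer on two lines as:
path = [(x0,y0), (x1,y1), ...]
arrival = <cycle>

path = [(0,4), (0,3), (0,2), (0,1)]
arrival = 26

hop 0: (0,4) @ cyc 11
hop 1: (0,3) @ cyc 16  [S]
hop 2: (0,2) @ cyc 21  [S]
hop 3: (0,1) @ cyc 26  [S]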